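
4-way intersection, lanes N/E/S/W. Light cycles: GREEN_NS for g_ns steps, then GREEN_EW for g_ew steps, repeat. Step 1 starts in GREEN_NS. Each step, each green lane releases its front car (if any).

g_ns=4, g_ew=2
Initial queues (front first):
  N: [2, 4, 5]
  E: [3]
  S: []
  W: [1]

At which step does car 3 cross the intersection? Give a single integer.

Step 1 [NS]: N:car2-GO,E:wait,S:empty,W:wait | queues: N=2 E=1 S=0 W=1
Step 2 [NS]: N:car4-GO,E:wait,S:empty,W:wait | queues: N=1 E=1 S=0 W=1
Step 3 [NS]: N:car5-GO,E:wait,S:empty,W:wait | queues: N=0 E=1 S=0 W=1
Step 4 [NS]: N:empty,E:wait,S:empty,W:wait | queues: N=0 E=1 S=0 W=1
Step 5 [EW]: N:wait,E:car3-GO,S:wait,W:car1-GO | queues: N=0 E=0 S=0 W=0
Car 3 crosses at step 5

5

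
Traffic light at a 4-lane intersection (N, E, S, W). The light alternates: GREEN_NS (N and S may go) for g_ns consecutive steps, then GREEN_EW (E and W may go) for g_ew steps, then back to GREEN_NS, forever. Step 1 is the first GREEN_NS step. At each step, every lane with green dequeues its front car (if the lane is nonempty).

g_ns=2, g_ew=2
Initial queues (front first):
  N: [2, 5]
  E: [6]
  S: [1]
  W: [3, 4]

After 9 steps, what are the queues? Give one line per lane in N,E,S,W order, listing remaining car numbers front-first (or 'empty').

Step 1 [NS]: N:car2-GO,E:wait,S:car1-GO,W:wait | queues: N=1 E=1 S=0 W=2
Step 2 [NS]: N:car5-GO,E:wait,S:empty,W:wait | queues: N=0 E=1 S=0 W=2
Step 3 [EW]: N:wait,E:car6-GO,S:wait,W:car3-GO | queues: N=0 E=0 S=0 W=1
Step 4 [EW]: N:wait,E:empty,S:wait,W:car4-GO | queues: N=0 E=0 S=0 W=0

N: empty
E: empty
S: empty
W: empty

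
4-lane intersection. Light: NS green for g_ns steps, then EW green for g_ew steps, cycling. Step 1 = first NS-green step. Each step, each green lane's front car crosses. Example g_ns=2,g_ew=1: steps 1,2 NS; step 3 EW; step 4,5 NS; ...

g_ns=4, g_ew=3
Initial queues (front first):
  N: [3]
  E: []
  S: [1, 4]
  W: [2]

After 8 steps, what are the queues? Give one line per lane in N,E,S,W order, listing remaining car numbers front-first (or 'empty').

Step 1 [NS]: N:car3-GO,E:wait,S:car1-GO,W:wait | queues: N=0 E=0 S=1 W=1
Step 2 [NS]: N:empty,E:wait,S:car4-GO,W:wait | queues: N=0 E=0 S=0 W=1
Step 3 [NS]: N:empty,E:wait,S:empty,W:wait | queues: N=0 E=0 S=0 W=1
Step 4 [NS]: N:empty,E:wait,S:empty,W:wait | queues: N=0 E=0 S=0 W=1
Step 5 [EW]: N:wait,E:empty,S:wait,W:car2-GO | queues: N=0 E=0 S=0 W=0

N: empty
E: empty
S: empty
W: empty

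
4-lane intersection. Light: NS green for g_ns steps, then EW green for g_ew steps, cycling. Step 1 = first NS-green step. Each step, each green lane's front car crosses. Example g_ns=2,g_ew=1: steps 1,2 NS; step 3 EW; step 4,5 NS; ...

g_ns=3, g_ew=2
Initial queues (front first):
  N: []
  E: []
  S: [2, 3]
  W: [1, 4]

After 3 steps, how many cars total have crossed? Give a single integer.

Step 1 [NS]: N:empty,E:wait,S:car2-GO,W:wait | queues: N=0 E=0 S=1 W=2
Step 2 [NS]: N:empty,E:wait,S:car3-GO,W:wait | queues: N=0 E=0 S=0 W=2
Step 3 [NS]: N:empty,E:wait,S:empty,W:wait | queues: N=0 E=0 S=0 W=2
Cars crossed by step 3: 2

Answer: 2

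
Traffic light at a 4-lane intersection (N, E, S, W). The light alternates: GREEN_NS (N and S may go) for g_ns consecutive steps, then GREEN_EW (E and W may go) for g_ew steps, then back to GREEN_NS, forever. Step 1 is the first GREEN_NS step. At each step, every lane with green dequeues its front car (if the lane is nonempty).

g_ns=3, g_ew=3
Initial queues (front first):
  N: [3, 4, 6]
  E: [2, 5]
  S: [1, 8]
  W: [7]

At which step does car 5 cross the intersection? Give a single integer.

Step 1 [NS]: N:car3-GO,E:wait,S:car1-GO,W:wait | queues: N=2 E=2 S=1 W=1
Step 2 [NS]: N:car4-GO,E:wait,S:car8-GO,W:wait | queues: N=1 E=2 S=0 W=1
Step 3 [NS]: N:car6-GO,E:wait,S:empty,W:wait | queues: N=0 E=2 S=0 W=1
Step 4 [EW]: N:wait,E:car2-GO,S:wait,W:car7-GO | queues: N=0 E=1 S=0 W=0
Step 5 [EW]: N:wait,E:car5-GO,S:wait,W:empty | queues: N=0 E=0 S=0 W=0
Car 5 crosses at step 5

5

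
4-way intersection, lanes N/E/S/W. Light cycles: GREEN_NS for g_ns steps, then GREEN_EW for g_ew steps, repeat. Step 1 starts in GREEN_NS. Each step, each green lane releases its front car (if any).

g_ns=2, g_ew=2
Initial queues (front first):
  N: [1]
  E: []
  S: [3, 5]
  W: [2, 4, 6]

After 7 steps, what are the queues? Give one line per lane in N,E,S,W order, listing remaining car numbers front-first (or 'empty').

Step 1 [NS]: N:car1-GO,E:wait,S:car3-GO,W:wait | queues: N=0 E=0 S=1 W=3
Step 2 [NS]: N:empty,E:wait,S:car5-GO,W:wait | queues: N=0 E=0 S=0 W=3
Step 3 [EW]: N:wait,E:empty,S:wait,W:car2-GO | queues: N=0 E=0 S=0 W=2
Step 4 [EW]: N:wait,E:empty,S:wait,W:car4-GO | queues: N=0 E=0 S=0 W=1
Step 5 [NS]: N:empty,E:wait,S:empty,W:wait | queues: N=0 E=0 S=0 W=1
Step 6 [NS]: N:empty,E:wait,S:empty,W:wait | queues: N=0 E=0 S=0 W=1
Step 7 [EW]: N:wait,E:empty,S:wait,W:car6-GO | queues: N=0 E=0 S=0 W=0

N: empty
E: empty
S: empty
W: empty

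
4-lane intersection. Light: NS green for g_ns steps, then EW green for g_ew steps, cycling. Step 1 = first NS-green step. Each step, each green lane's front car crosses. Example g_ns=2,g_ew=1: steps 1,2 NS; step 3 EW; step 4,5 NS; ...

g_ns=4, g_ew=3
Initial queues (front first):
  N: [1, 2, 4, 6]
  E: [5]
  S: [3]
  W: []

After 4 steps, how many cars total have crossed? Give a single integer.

Step 1 [NS]: N:car1-GO,E:wait,S:car3-GO,W:wait | queues: N=3 E=1 S=0 W=0
Step 2 [NS]: N:car2-GO,E:wait,S:empty,W:wait | queues: N=2 E=1 S=0 W=0
Step 3 [NS]: N:car4-GO,E:wait,S:empty,W:wait | queues: N=1 E=1 S=0 W=0
Step 4 [NS]: N:car6-GO,E:wait,S:empty,W:wait | queues: N=0 E=1 S=0 W=0
Cars crossed by step 4: 5

Answer: 5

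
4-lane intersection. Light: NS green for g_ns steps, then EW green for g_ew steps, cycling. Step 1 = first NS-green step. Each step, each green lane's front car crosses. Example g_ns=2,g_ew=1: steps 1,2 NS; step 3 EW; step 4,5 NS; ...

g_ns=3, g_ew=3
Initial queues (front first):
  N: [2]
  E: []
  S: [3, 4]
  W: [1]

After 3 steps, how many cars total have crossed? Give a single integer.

Step 1 [NS]: N:car2-GO,E:wait,S:car3-GO,W:wait | queues: N=0 E=0 S=1 W=1
Step 2 [NS]: N:empty,E:wait,S:car4-GO,W:wait | queues: N=0 E=0 S=0 W=1
Step 3 [NS]: N:empty,E:wait,S:empty,W:wait | queues: N=0 E=0 S=0 W=1
Cars crossed by step 3: 3

Answer: 3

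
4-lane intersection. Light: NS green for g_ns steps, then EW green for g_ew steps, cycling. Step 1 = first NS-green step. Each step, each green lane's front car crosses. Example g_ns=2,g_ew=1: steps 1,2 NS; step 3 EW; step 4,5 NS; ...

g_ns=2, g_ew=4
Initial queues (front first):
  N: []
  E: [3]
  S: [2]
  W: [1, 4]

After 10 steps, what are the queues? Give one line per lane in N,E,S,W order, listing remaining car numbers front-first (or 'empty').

Step 1 [NS]: N:empty,E:wait,S:car2-GO,W:wait | queues: N=0 E=1 S=0 W=2
Step 2 [NS]: N:empty,E:wait,S:empty,W:wait | queues: N=0 E=1 S=0 W=2
Step 3 [EW]: N:wait,E:car3-GO,S:wait,W:car1-GO | queues: N=0 E=0 S=0 W=1
Step 4 [EW]: N:wait,E:empty,S:wait,W:car4-GO | queues: N=0 E=0 S=0 W=0

N: empty
E: empty
S: empty
W: empty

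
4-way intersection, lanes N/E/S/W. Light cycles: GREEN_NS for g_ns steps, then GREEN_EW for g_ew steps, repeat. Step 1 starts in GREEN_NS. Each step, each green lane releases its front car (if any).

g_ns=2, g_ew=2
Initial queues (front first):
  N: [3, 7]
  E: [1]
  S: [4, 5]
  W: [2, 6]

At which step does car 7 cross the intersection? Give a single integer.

Step 1 [NS]: N:car3-GO,E:wait,S:car4-GO,W:wait | queues: N=1 E=1 S=1 W=2
Step 2 [NS]: N:car7-GO,E:wait,S:car5-GO,W:wait | queues: N=0 E=1 S=0 W=2
Step 3 [EW]: N:wait,E:car1-GO,S:wait,W:car2-GO | queues: N=0 E=0 S=0 W=1
Step 4 [EW]: N:wait,E:empty,S:wait,W:car6-GO | queues: N=0 E=0 S=0 W=0
Car 7 crosses at step 2

2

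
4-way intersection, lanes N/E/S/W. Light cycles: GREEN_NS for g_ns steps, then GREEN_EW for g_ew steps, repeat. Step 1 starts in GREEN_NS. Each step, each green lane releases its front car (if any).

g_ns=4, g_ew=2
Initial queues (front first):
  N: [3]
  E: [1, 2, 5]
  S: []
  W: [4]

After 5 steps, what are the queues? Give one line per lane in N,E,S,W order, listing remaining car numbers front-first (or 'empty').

Step 1 [NS]: N:car3-GO,E:wait,S:empty,W:wait | queues: N=0 E=3 S=0 W=1
Step 2 [NS]: N:empty,E:wait,S:empty,W:wait | queues: N=0 E=3 S=0 W=1
Step 3 [NS]: N:empty,E:wait,S:empty,W:wait | queues: N=0 E=3 S=0 W=1
Step 4 [NS]: N:empty,E:wait,S:empty,W:wait | queues: N=0 E=3 S=0 W=1
Step 5 [EW]: N:wait,E:car1-GO,S:wait,W:car4-GO | queues: N=0 E=2 S=0 W=0

N: empty
E: 2 5
S: empty
W: empty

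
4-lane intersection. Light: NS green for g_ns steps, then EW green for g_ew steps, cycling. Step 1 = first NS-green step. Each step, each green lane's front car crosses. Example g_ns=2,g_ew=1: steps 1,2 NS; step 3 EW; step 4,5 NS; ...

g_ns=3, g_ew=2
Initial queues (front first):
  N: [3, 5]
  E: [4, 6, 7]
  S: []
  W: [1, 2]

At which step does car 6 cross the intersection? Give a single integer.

Step 1 [NS]: N:car3-GO,E:wait,S:empty,W:wait | queues: N=1 E=3 S=0 W=2
Step 2 [NS]: N:car5-GO,E:wait,S:empty,W:wait | queues: N=0 E=3 S=0 W=2
Step 3 [NS]: N:empty,E:wait,S:empty,W:wait | queues: N=0 E=3 S=0 W=2
Step 4 [EW]: N:wait,E:car4-GO,S:wait,W:car1-GO | queues: N=0 E=2 S=0 W=1
Step 5 [EW]: N:wait,E:car6-GO,S:wait,W:car2-GO | queues: N=0 E=1 S=0 W=0
Step 6 [NS]: N:empty,E:wait,S:empty,W:wait | queues: N=0 E=1 S=0 W=0
Step 7 [NS]: N:empty,E:wait,S:empty,W:wait | queues: N=0 E=1 S=0 W=0
Step 8 [NS]: N:empty,E:wait,S:empty,W:wait | queues: N=0 E=1 S=0 W=0
Step 9 [EW]: N:wait,E:car7-GO,S:wait,W:empty | queues: N=0 E=0 S=0 W=0
Car 6 crosses at step 5

5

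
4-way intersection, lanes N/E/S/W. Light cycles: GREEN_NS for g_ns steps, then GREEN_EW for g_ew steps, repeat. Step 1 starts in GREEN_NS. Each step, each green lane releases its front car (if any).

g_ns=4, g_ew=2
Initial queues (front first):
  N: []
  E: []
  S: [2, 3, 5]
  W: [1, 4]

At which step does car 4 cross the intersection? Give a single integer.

Step 1 [NS]: N:empty,E:wait,S:car2-GO,W:wait | queues: N=0 E=0 S=2 W=2
Step 2 [NS]: N:empty,E:wait,S:car3-GO,W:wait | queues: N=0 E=0 S=1 W=2
Step 3 [NS]: N:empty,E:wait,S:car5-GO,W:wait | queues: N=0 E=0 S=0 W=2
Step 4 [NS]: N:empty,E:wait,S:empty,W:wait | queues: N=0 E=0 S=0 W=2
Step 5 [EW]: N:wait,E:empty,S:wait,W:car1-GO | queues: N=0 E=0 S=0 W=1
Step 6 [EW]: N:wait,E:empty,S:wait,W:car4-GO | queues: N=0 E=0 S=0 W=0
Car 4 crosses at step 6

6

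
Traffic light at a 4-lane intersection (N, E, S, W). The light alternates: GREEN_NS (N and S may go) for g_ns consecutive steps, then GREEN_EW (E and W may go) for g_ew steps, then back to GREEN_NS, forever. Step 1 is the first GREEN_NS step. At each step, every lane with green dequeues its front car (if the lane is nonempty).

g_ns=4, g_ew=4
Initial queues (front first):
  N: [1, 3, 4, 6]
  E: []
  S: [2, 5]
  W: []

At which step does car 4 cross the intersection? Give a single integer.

Step 1 [NS]: N:car1-GO,E:wait,S:car2-GO,W:wait | queues: N=3 E=0 S=1 W=0
Step 2 [NS]: N:car3-GO,E:wait,S:car5-GO,W:wait | queues: N=2 E=0 S=0 W=0
Step 3 [NS]: N:car4-GO,E:wait,S:empty,W:wait | queues: N=1 E=0 S=0 W=0
Step 4 [NS]: N:car6-GO,E:wait,S:empty,W:wait | queues: N=0 E=0 S=0 W=0
Car 4 crosses at step 3

3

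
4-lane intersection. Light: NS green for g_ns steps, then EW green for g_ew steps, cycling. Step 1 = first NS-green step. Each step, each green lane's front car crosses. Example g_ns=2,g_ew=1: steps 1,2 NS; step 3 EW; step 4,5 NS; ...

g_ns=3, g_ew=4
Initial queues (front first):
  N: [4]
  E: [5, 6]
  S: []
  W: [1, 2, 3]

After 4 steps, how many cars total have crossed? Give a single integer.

Step 1 [NS]: N:car4-GO,E:wait,S:empty,W:wait | queues: N=0 E=2 S=0 W=3
Step 2 [NS]: N:empty,E:wait,S:empty,W:wait | queues: N=0 E=2 S=0 W=3
Step 3 [NS]: N:empty,E:wait,S:empty,W:wait | queues: N=0 E=2 S=0 W=3
Step 4 [EW]: N:wait,E:car5-GO,S:wait,W:car1-GO | queues: N=0 E=1 S=0 W=2
Cars crossed by step 4: 3

Answer: 3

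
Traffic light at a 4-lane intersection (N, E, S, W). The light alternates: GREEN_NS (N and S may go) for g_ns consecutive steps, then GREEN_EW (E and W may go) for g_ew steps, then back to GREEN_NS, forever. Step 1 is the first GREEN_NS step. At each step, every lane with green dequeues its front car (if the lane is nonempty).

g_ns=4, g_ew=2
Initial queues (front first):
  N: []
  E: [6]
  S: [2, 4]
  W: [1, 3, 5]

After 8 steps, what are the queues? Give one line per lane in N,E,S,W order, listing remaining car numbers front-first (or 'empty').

Step 1 [NS]: N:empty,E:wait,S:car2-GO,W:wait | queues: N=0 E=1 S=1 W=3
Step 2 [NS]: N:empty,E:wait,S:car4-GO,W:wait | queues: N=0 E=1 S=0 W=3
Step 3 [NS]: N:empty,E:wait,S:empty,W:wait | queues: N=0 E=1 S=0 W=3
Step 4 [NS]: N:empty,E:wait,S:empty,W:wait | queues: N=0 E=1 S=0 W=3
Step 5 [EW]: N:wait,E:car6-GO,S:wait,W:car1-GO | queues: N=0 E=0 S=0 W=2
Step 6 [EW]: N:wait,E:empty,S:wait,W:car3-GO | queues: N=0 E=0 S=0 W=1
Step 7 [NS]: N:empty,E:wait,S:empty,W:wait | queues: N=0 E=0 S=0 W=1
Step 8 [NS]: N:empty,E:wait,S:empty,W:wait | queues: N=0 E=0 S=0 W=1

N: empty
E: empty
S: empty
W: 5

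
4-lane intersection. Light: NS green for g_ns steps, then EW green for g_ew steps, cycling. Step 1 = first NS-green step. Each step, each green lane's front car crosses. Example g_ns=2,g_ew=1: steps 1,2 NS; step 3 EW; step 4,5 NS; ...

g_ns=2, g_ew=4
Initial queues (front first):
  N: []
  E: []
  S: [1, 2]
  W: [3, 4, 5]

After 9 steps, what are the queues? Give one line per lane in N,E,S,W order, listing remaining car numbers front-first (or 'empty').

Step 1 [NS]: N:empty,E:wait,S:car1-GO,W:wait | queues: N=0 E=0 S=1 W=3
Step 2 [NS]: N:empty,E:wait,S:car2-GO,W:wait | queues: N=0 E=0 S=0 W=3
Step 3 [EW]: N:wait,E:empty,S:wait,W:car3-GO | queues: N=0 E=0 S=0 W=2
Step 4 [EW]: N:wait,E:empty,S:wait,W:car4-GO | queues: N=0 E=0 S=0 W=1
Step 5 [EW]: N:wait,E:empty,S:wait,W:car5-GO | queues: N=0 E=0 S=0 W=0

N: empty
E: empty
S: empty
W: empty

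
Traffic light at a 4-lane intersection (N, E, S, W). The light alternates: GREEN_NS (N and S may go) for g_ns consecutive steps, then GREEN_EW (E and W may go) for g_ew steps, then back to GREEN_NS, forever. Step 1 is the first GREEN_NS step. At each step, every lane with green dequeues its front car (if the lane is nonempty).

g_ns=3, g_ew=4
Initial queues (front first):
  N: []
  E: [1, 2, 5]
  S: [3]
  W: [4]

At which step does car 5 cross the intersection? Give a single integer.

Step 1 [NS]: N:empty,E:wait,S:car3-GO,W:wait | queues: N=0 E=3 S=0 W=1
Step 2 [NS]: N:empty,E:wait,S:empty,W:wait | queues: N=0 E=3 S=0 W=1
Step 3 [NS]: N:empty,E:wait,S:empty,W:wait | queues: N=0 E=3 S=0 W=1
Step 4 [EW]: N:wait,E:car1-GO,S:wait,W:car4-GO | queues: N=0 E=2 S=0 W=0
Step 5 [EW]: N:wait,E:car2-GO,S:wait,W:empty | queues: N=0 E=1 S=0 W=0
Step 6 [EW]: N:wait,E:car5-GO,S:wait,W:empty | queues: N=0 E=0 S=0 W=0
Car 5 crosses at step 6

6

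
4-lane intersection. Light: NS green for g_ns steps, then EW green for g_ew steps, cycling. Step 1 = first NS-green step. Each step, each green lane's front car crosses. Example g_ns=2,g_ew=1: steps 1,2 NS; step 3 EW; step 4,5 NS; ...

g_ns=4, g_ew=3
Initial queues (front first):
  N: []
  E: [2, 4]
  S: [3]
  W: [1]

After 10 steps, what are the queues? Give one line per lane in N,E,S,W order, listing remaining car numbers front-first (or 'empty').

Step 1 [NS]: N:empty,E:wait,S:car3-GO,W:wait | queues: N=0 E=2 S=0 W=1
Step 2 [NS]: N:empty,E:wait,S:empty,W:wait | queues: N=0 E=2 S=0 W=1
Step 3 [NS]: N:empty,E:wait,S:empty,W:wait | queues: N=0 E=2 S=0 W=1
Step 4 [NS]: N:empty,E:wait,S:empty,W:wait | queues: N=0 E=2 S=0 W=1
Step 5 [EW]: N:wait,E:car2-GO,S:wait,W:car1-GO | queues: N=0 E=1 S=0 W=0
Step 6 [EW]: N:wait,E:car4-GO,S:wait,W:empty | queues: N=0 E=0 S=0 W=0

N: empty
E: empty
S: empty
W: empty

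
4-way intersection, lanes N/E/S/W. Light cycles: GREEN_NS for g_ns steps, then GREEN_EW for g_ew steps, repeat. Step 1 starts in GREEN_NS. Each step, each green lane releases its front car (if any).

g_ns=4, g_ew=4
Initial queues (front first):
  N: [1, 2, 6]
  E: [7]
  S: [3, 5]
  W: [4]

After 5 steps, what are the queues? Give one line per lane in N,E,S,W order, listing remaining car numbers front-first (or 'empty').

Step 1 [NS]: N:car1-GO,E:wait,S:car3-GO,W:wait | queues: N=2 E=1 S=1 W=1
Step 2 [NS]: N:car2-GO,E:wait,S:car5-GO,W:wait | queues: N=1 E=1 S=0 W=1
Step 3 [NS]: N:car6-GO,E:wait,S:empty,W:wait | queues: N=0 E=1 S=0 W=1
Step 4 [NS]: N:empty,E:wait,S:empty,W:wait | queues: N=0 E=1 S=0 W=1
Step 5 [EW]: N:wait,E:car7-GO,S:wait,W:car4-GO | queues: N=0 E=0 S=0 W=0

N: empty
E: empty
S: empty
W: empty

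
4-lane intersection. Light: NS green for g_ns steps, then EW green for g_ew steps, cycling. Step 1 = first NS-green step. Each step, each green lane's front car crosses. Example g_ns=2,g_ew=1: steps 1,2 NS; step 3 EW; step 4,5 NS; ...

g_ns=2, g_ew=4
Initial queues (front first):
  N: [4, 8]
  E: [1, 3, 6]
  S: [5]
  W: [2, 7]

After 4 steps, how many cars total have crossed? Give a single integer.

Step 1 [NS]: N:car4-GO,E:wait,S:car5-GO,W:wait | queues: N=1 E=3 S=0 W=2
Step 2 [NS]: N:car8-GO,E:wait,S:empty,W:wait | queues: N=0 E=3 S=0 W=2
Step 3 [EW]: N:wait,E:car1-GO,S:wait,W:car2-GO | queues: N=0 E=2 S=0 W=1
Step 4 [EW]: N:wait,E:car3-GO,S:wait,W:car7-GO | queues: N=0 E=1 S=0 W=0
Cars crossed by step 4: 7

Answer: 7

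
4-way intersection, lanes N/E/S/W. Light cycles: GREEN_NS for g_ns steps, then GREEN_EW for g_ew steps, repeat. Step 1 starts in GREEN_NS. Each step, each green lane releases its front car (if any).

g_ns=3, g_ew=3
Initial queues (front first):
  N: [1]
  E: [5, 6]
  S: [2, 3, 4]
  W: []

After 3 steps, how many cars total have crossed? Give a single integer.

Step 1 [NS]: N:car1-GO,E:wait,S:car2-GO,W:wait | queues: N=0 E=2 S=2 W=0
Step 2 [NS]: N:empty,E:wait,S:car3-GO,W:wait | queues: N=0 E=2 S=1 W=0
Step 3 [NS]: N:empty,E:wait,S:car4-GO,W:wait | queues: N=0 E=2 S=0 W=0
Cars crossed by step 3: 4

Answer: 4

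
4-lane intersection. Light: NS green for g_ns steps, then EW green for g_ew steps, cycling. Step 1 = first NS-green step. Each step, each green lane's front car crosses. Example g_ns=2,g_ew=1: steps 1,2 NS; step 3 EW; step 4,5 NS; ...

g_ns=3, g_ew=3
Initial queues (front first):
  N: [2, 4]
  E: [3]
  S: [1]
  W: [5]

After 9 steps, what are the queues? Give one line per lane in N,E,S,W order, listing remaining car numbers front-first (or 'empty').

Step 1 [NS]: N:car2-GO,E:wait,S:car1-GO,W:wait | queues: N=1 E=1 S=0 W=1
Step 2 [NS]: N:car4-GO,E:wait,S:empty,W:wait | queues: N=0 E=1 S=0 W=1
Step 3 [NS]: N:empty,E:wait,S:empty,W:wait | queues: N=0 E=1 S=0 W=1
Step 4 [EW]: N:wait,E:car3-GO,S:wait,W:car5-GO | queues: N=0 E=0 S=0 W=0

N: empty
E: empty
S: empty
W: empty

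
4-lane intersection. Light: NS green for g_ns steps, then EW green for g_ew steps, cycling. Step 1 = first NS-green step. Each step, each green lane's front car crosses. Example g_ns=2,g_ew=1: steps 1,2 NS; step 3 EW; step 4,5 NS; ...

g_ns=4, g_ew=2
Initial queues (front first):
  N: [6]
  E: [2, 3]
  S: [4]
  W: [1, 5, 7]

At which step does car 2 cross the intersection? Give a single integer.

Step 1 [NS]: N:car6-GO,E:wait,S:car4-GO,W:wait | queues: N=0 E=2 S=0 W=3
Step 2 [NS]: N:empty,E:wait,S:empty,W:wait | queues: N=0 E=2 S=0 W=3
Step 3 [NS]: N:empty,E:wait,S:empty,W:wait | queues: N=0 E=2 S=0 W=3
Step 4 [NS]: N:empty,E:wait,S:empty,W:wait | queues: N=0 E=2 S=0 W=3
Step 5 [EW]: N:wait,E:car2-GO,S:wait,W:car1-GO | queues: N=0 E=1 S=0 W=2
Step 6 [EW]: N:wait,E:car3-GO,S:wait,W:car5-GO | queues: N=0 E=0 S=0 W=1
Step 7 [NS]: N:empty,E:wait,S:empty,W:wait | queues: N=0 E=0 S=0 W=1
Step 8 [NS]: N:empty,E:wait,S:empty,W:wait | queues: N=0 E=0 S=0 W=1
Step 9 [NS]: N:empty,E:wait,S:empty,W:wait | queues: N=0 E=0 S=0 W=1
Step 10 [NS]: N:empty,E:wait,S:empty,W:wait | queues: N=0 E=0 S=0 W=1
Step 11 [EW]: N:wait,E:empty,S:wait,W:car7-GO | queues: N=0 E=0 S=0 W=0
Car 2 crosses at step 5

5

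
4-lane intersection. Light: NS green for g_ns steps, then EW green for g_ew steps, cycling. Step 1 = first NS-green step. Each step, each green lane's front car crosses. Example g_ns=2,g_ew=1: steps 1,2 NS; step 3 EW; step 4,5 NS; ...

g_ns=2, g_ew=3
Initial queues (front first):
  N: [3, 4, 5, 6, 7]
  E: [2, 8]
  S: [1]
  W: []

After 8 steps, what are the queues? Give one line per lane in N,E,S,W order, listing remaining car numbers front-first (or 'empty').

Step 1 [NS]: N:car3-GO,E:wait,S:car1-GO,W:wait | queues: N=4 E=2 S=0 W=0
Step 2 [NS]: N:car4-GO,E:wait,S:empty,W:wait | queues: N=3 E=2 S=0 W=0
Step 3 [EW]: N:wait,E:car2-GO,S:wait,W:empty | queues: N=3 E=1 S=0 W=0
Step 4 [EW]: N:wait,E:car8-GO,S:wait,W:empty | queues: N=3 E=0 S=0 W=0
Step 5 [EW]: N:wait,E:empty,S:wait,W:empty | queues: N=3 E=0 S=0 W=0
Step 6 [NS]: N:car5-GO,E:wait,S:empty,W:wait | queues: N=2 E=0 S=0 W=0
Step 7 [NS]: N:car6-GO,E:wait,S:empty,W:wait | queues: N=1 E=0 S=0 W=0
Step 8 [EW]: N:wait,E:empty,S:wait,W:empty | queues: N=1 E=0 S=0 W=0

N: 7
E: empty
S: empty
W: empty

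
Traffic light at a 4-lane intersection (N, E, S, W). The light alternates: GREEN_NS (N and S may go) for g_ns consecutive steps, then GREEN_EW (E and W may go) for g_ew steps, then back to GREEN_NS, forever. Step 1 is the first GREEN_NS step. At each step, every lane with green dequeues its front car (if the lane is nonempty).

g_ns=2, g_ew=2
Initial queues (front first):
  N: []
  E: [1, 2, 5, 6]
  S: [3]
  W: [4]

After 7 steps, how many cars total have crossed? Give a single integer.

Step 1 [NS]: N:empty,E:wait,S:car3-GO,W:wait | queues: N=0 E=4 S=0 W=1
Step 2 [NS]: N:empty,E:wait,S:empty,W:wait | queues: N=0 E=4 S=0 W=1
Step 3 [EW]: N:wait,E:car1-GO,S:wait,W:car4-GO | queues: N=0 E=3 S=0 W=0
Step 4 [EW]: N:wait,E:car2-GO,S:wait,W:empty | queues: N=0 E=2 S=0 W=0
Step 5 [NS]: N:empty,E:wait,S:empty,W:wait | queues: N=0 E=2 S=0 W=0
Step 6 [NS]: N:empty,E:wait,S:empty,W:wait | queues: N=0 E=2 S=0 W=0
Step 7 [EW]: N:wait,E:car5-GO,S:wait,W:empty | queues: N=0 E=1 S=0 W=0
Cars crossed by step 7: 5

Answer: 5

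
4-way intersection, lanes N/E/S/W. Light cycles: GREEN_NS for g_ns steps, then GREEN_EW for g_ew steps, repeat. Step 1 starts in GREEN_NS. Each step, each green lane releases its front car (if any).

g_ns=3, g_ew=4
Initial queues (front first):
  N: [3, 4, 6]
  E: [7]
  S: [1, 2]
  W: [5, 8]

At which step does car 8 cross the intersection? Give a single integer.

Step 1 [NS]: N:car3-GO,E:wait,S:car1-GO,W:wait | queues: N=2 E=1 S=1 W=2
Step 2 [NS]: N:car4-GO,E:wait,S:car2-GO,W:wait | queues: N=1 E=1 S=0 W=2
Step 3 [NS]: N:car6-GO,E:wait,S:empty,W:wait | queues: N=0 E=1 S=0 W=2
Step 4 [EW]: N:wait,E:car7-GO,S:wait,W:car5-GO | queues: N=0 E=0 S=0 W=1
Step 5 [EW]: N:wait,E:empty,S:wait,W:car8-GO | queues: N=0 E=0 S=0 W=0
Car 8 crosses at step 5

5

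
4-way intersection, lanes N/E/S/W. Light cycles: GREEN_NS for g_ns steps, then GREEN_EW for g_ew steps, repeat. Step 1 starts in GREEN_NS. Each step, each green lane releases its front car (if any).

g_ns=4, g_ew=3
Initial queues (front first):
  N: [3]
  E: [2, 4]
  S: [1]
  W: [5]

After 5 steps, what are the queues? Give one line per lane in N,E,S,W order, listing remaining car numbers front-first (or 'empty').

Step 1 [NS]: N:car3-GO,E:wait,S:car1-GO,W:wait | queues: N=0 E=2 S=0 W=1
Step 2 [NS]: N:empty,E:wait,S:empty,W:wait | queues: N=0 E=2 S=0 W=1
Step 3 [NS]: N:empty,E:wait,S:empty,W:wait | queues: N=0 E=2 S=0 W=1
Step 4 [NS]: N:empty,E:wait,S:empty,W:wait | queues: N=0 E=2 S=0 W=1
Step 5 [EW]: N:wait,E:car2-GO,S:wait,W:car5-GO | queues: N=0 E=1 S=0 W=0

N: empty
E: 4
S: empty
W: empty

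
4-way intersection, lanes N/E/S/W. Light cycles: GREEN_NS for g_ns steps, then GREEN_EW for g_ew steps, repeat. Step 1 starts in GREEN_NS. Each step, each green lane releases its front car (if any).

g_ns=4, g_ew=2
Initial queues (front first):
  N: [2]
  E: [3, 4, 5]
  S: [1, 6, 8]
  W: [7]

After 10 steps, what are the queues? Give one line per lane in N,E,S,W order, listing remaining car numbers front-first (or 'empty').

Step 1 [NS]: N:car2-GO,E:wait,S:car1-GO,W:wait | queues: N=0 E=3 S=2 W=1
Step 2 [NS]: N:empty,E:wait,S:car6-GO,W:wait | queues: N=0 E=3 S=1 W=1
Step 3 [NS]: N:empty,E:wait,S:car8-GO,W:wait | queues: N=0 E=3 S=0 W=1
Step 4 [NS]: N:empty,E:wait,S:empty,W:wait | queues: N=0 E=3 S=0 W=1
Step 5 [EW]: N:wait,E:car3-GO,S:wait,W:car7-GO | queues: N=0 E=2 S=0 W=0
Step 6 [EW]: N:wait,E:car4-GO,S:wait,W:empty | queues: N=0 E=1 S=0 W=0
Step 7 [NS]: N:empty,E:wait,S:empty,W:wait | queues: N=0 E=1 S=0 W=0
Step 8 [NS]: N:empty,E:wait,S:empty,W:wait | queues: N=0 E=1 S=0 W=0
Step 9 [NS]: N:empty,E:wait,S:empty,W:wait | queues: N=0 E=1 S=0 W=0
Step 10 [NS]: N:empty,E:wait,S:empty,W:wait | queues: N=0 E=1 S=0 W=0

N: empty
E: 5
S: empty
W: empty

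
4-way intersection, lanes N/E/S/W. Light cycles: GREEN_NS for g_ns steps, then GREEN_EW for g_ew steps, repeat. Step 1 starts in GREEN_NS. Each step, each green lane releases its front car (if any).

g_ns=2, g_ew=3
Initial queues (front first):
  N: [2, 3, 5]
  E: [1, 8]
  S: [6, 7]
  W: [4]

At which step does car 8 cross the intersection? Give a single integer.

Step 1 [NS]: N:car2-GO,E:wait,S:car6-GO,W:wait | queues: N=2 E=2 S=1 W=1
Step 2 [NS]: N:car3-GO,E:wait,S:car7-GO,W:wait | queues: N=1 E=2 S=0 W=1
Step 3 [EW]: N:wait,E:car1-GO,S:wait,W:car4-GO | queues: N=1 E=1 S=0 W=0
Step 4 [EW]: N:wait,E:car8-GO,S:wait,W:empty | queues: N=1 E=0 S=0 W=0
Step 5 [EW]: N:wait,E:empty,S:wait,W:empty | queues: N=1 E=0 S=0 W=0
Step 6 [NS]: N:car5-GO,E:wait,S:empty,W:wait | queues: N=0 E=0 S=0 W=0
Car 8 crosses at step 4

4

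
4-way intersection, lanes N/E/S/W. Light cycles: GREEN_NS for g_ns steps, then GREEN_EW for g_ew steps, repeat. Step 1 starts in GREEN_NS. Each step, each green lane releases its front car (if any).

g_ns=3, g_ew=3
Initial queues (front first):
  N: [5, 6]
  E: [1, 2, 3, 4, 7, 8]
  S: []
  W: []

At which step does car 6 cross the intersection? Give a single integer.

Step 1 [NS]: N:car5-GO,E:wait,S:empty,W:wait | queues: N=1 E=6 S=0 W=0
Step 2 [NS]: N:car6-GO,E:wait,S:empty,W:wait | queues: N=0 E=6 S=0 W=0
Step 3 [NS]: N:empty,E:wait,S:empty,W:wait | queues: N=0 E=6 S=0 W=0
Step 4 [EW]: N:wait,E:car1-GO,S:wait,W:empty | queues: N=0 E=5 S=0 W=0
Step 5 [EW]: N:wait,E:car2-GO,S:wait,W:empty | queues: N=0 E=4 S=0 W=0
Step 6 [EW]: N:wait,E:car3-GO,S:wait,W:empty | queues: N=0 E=3 S=0 W=0
Step 7 [NS]: N:empty,E:wait,S:empty,W:wait | queues: N=0 E=3 S=0 W=0
Step 8 [NS]: N:empty,E:wait,S:empty,W:wait | queues: N=0 E=3 S=0 W=0
Step 9 [NS]: N:empty,E:wait,S:empty,W:wait | queues: N=0 E=3 S=0 W=0
Step 10 [EW]: N:wait,E:car4-GO,S:wait,W:empty | queues: N=0 E=2 S=0 W=0
Step 11 [EW]: N:wait,E:car7-GO,S:wait,W:empty | queues: N=0 E=1 S=0 W=0
Step 12 [EW]: N:wait,E:car8-GO,S:wait,W:empty | queues: N=0 E=0 S=0 W=0
Car 6 crosses at step 2

2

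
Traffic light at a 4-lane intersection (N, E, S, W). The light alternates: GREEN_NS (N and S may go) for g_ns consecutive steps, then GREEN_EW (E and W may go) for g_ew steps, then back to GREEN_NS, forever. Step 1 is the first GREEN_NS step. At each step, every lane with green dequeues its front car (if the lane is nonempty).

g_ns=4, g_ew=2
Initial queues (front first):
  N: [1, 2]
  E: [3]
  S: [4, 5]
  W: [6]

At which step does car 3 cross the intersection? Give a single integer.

Step 1 [NS]: N:car1-GO,E:wait,S:car4-GO,W:wait | queues: N=1 E=1 S=1 W=1
Step 2 [NS]: N:car2-GO,E:wait,S:car5-GO,W:wait | queues: N=0 E=1 S=0 W=1
Step 3 [NS]: N:empty,E:wait,S:empty,W:wait | queues: N=0 E=1 S=0 W=1
Step 4 [NS]: N:empty,E:wait,S:empty,W:wait | queues: N=0 E=1 S=0 W=1
Step 5 [EW]: N:wait,E:car3-GO,S:wait,W:car6-GO | queues: N=0 E=0 S=0 W=0
Car 3 crosses at step 5

5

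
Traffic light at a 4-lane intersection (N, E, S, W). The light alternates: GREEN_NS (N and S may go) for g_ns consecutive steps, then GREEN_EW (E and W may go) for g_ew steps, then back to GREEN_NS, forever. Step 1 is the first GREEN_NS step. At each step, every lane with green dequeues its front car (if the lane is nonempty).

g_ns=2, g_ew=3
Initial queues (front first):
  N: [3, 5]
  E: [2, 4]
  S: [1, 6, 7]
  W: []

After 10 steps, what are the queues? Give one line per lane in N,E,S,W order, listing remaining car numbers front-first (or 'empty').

Step 1 [NS]: N:car3-GO,E:wait,S:car1-GO,W:wait | queues: N=1 E=2 S=2 W=0
Step 2 [NS]: N:car5-GO,E:wait,S:car6-GO,W:wait | queues: N=0 E=2 S=1 W=0
Step 3 [EW]: N:wait,E:car2-GO,S:wait,W:empty | queues: N=0 E=1 S=1 W=0
Step 4 [EW]: N:wait,E:car4-GO,S:wait,W:empty | queues: N=0 E=0 S=1 W=0
Step 5 [EW]: N:wait,E:empty,S:wait,W:empty | queues: N=0 E=0 S=1 W=0
Step 6 [NS]: N:empty,E:wait,S:car7-GO,W:wait | queues: N=0 E=0 S=0 W=0

N: empty
E: empty
S: empty
W: empty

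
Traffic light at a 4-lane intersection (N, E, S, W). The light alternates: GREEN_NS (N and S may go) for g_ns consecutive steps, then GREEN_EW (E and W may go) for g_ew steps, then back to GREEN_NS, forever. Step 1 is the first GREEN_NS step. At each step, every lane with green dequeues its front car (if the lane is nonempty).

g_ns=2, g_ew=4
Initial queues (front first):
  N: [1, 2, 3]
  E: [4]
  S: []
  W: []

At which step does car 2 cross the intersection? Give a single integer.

Step 1 [NS]: N:car1-GO,E:wait,S:empty,W:wait | queues: N=2 E=1 S=0 W=0
Step 2 [NS]: N:car2-GO,E:wait,S:empty,W:wait | queues: N=1 E=1 S=0 W=0
Step 3 [EW]: N:wait,E:car4-GO,S:wait,W:empty | queues: N=1 E=0 S=0 W=0
Step 4 [EW]: N:wait,E:empty,S:wait,W:empty | queues: N=1 E=0 S=0 W=0
Step 5 [EW]: N:wait,E:empty,S:wait,W:empty | queues: N=1 E=0 S=0 W=0
Step 6 [EW]: N:wait,E:empty,S:wait,W:empty | queues: N=1 E=0 S=0 W=0
Step 7 [NS]: N:car3-GO,E:wait,S:empty,W:wait | queues: N=0 E=0 S=0 W=0
Car 2 crosses at step 2

2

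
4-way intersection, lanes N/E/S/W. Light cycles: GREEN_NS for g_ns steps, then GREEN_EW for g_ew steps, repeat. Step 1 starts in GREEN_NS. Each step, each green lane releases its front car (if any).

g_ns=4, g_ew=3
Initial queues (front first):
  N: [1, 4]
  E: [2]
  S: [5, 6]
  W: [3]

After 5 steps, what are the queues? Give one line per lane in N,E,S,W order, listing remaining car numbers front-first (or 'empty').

Step 1 [NS]: N:car1-GO,E:wait,S:car5-GO,W:wait | queues: N=1 E=1 S=1 W=1
Step 2 [NS]: N:car4-GO,E:wait,S:car6-GO,W:wait | queues: N=0 E=1 S=0 W=1
Step 3 [NS]: N:empty,E:wait,S:empty,W:wait | queues: N=0 E=1 S=0 W=1
Step 4 [NS]: N:empty,E:wait,S:empty,W:wait | queues: N=0 E=1 S=0 W=1
Step 5 [EW]: N:wait,E:car2-GO,S:wait,W:car3-GO | queues: N=0 E=0 S=0 W=0

N: empty
E: empty
S: empty
W: empty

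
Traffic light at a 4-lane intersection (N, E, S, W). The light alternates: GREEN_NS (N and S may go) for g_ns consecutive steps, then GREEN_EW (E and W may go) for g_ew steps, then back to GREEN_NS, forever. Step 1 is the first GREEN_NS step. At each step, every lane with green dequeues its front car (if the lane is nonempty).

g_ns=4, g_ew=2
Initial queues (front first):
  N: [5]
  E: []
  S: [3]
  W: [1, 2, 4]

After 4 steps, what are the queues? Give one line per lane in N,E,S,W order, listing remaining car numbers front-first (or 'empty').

Step 1 [NS]: N:car5-GO,E:wait,S:car3-GO,W:wait | queues: N=0 E=0 S=0 W=3
Step 2 [NS]: N:empty,E:wait,S:empty,W:wait | queues: N=0 E=0 S=0 W=3
Step 3 [NS]: N:empty,E:wait,S:empty,W:wait | queues: N=0 E=0 S=0 W=3
Step 4 [NS]: N:empty,E:wait,S:empty,W:wait | queues: N=0 E=0 S=0 W=3

N: empty
E: empty
S: empty
W: 1 2 4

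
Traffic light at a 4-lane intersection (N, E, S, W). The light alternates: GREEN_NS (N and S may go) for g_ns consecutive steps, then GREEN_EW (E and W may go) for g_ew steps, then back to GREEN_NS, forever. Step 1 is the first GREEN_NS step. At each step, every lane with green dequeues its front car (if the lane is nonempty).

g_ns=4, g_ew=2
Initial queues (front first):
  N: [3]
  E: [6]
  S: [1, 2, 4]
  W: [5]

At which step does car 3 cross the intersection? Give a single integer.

Step 1 [NS]: N:car3-GO,E:wait,S:car1-GO,W:wait | queues: N=0 E=1 S=2 W=1
Step 2 [NS]: N:empty,E:wait,S:car2-GO,W:wait | queues: N=0 E=1 S=1 W=1
Step 3 [NS]: N:empty,E:wait,S:car4-GO,W:wait | queues: N=0 E=1 S=0 W=1
Step 4 [NS]: N:empty,E:wait,S:empty,W:wait | queues: N=0 E=1 S=0 W=1
Step 5 [EW]: N:wait,E:car6-GO,S:wait,W:car5-GO | queues: N=0 E=0 S=0 W=0
Car 3 crosses at step 1

1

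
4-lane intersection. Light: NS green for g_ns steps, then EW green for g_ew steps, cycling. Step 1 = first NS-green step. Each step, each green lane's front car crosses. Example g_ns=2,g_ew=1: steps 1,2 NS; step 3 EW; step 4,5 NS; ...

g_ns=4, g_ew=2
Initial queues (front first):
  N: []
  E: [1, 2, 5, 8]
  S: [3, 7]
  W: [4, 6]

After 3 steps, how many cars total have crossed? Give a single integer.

Step 1 [NS]: N:empty,E:wait,S:car3-GO,W:wait | queues: N=0 E=4 S=1 W=2
Step 2 [NS]: N:empty,E:wait,S:car7-GO,W:wait | queues: N=0 E=4 S=0 W=2
Step 3 [NS]: N:empty,E:wait,S:empty,W:wait | queues: N=0 E=4 S=0 W=2
Cars crossed by step 3: 2

Answer: 2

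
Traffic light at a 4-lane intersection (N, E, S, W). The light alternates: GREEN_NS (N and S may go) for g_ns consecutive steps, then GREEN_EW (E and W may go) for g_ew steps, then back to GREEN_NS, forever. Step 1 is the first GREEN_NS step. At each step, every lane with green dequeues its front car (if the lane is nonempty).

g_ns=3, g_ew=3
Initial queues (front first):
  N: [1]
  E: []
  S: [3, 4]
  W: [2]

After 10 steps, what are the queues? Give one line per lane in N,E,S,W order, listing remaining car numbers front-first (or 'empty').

Step 1 [NS]: N:car1-GO,E:wait,S:car3-GO,W:wait | queues: N=0 E=0 S=1 W=1
Step 2 [NS]: N:empty,E:wait,S:car4-GO,W:wait | queues: N=0 E=0 S=0 W=1
Step 3 [NS]: N:empty,E:wait,S:empty,W:wait | queues: N=0 E=0 S=0 W=1
Step 4 [EW]: N:wait,E:empty,S:wait,W:car2-GO | queues: N=0 E=0 S=0 W=0

N: empty
E: empty
S: empty
W: empty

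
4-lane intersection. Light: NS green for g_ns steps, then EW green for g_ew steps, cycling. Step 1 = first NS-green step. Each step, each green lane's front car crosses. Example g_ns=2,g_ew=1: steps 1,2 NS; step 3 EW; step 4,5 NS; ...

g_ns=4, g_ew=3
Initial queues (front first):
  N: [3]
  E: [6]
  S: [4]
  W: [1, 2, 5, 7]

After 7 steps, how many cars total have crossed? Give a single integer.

Step 1 [NS]: N:car3-GO,E:wait,S:car4-GO,W:wait | queues: N=0 E=1 S=0 W=4
Step 2 [NS]: N:empty,E:wait,S:empty,W:wait | queues: N=0 E=1 S=0 W=4
Step 3 [NS]: N:empty,E:wait,S:empty,W:wait | queues: N=0 E=1 S=0 W=4
Step 4 [NS]: N:empty,E:wait,S:empty,W:wait | queues: N=0 E=1 S=0 W=4
Step 5 [EW]: N:wait,E:car6-GO,S:wait,W:car1-GO | queues: N=0 E=0 S=0 W=3
Step 6 [EW]: N:wait,E:empty,S:wait,W:car2-GO | queues: N=0 E=0 S=0 W=2
Step 7 [EW]: N:wait,E:empty,S:wait,W:car5-GO | queues: N=0 E=0 S=0 W=1
Cars crossed by step 7: 6

Answer: 6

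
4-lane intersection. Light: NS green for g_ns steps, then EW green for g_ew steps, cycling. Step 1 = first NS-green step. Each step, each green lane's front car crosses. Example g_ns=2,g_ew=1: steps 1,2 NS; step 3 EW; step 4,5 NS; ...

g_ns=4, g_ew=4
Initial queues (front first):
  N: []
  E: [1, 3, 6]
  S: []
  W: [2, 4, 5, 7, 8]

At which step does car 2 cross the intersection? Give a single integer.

Step 1 [NS]: N:empty,E:wait,S:empty,W:wait | queues: N=0 E=3 S=0 W=5
Step 2 [NS]: N:empty,E:wait,S:empty,W:wait | queues: N=0 E=3 S=0 W=5
Step 3 [NS]: N:empty,E:wait,S:empty,W:wait | queues: N=0 E=3 S=0 W=5
Step 4 [NS]: N:empty,E:wait,S:empty,W:wait | queues: N=0 E=3 S=0 W=5
Step 5 [EW]: N:wait,E:car1-GO,S:wait,W:car2-GO | queues: N=0 E=2 S=0 W=4
Step 6 [EW]: N:wait,E:car3-GO,S:wait,W:car4-GO | queues: N=0 E=1 S=0 W=3
Step 7 [EW]: N:wait,E:car6-GO,S:wait,W:car5-GO | queues: N=0 E=0 S=0 W=2
Step 8 [EW]: N:wait,E:empty,S:wait,W:car7-GO | queues: N=0 E=0 S=0 W=1
Step 9 [NS]: N:empty,E:wait,S:empty,W:wait | queues: N=0 E=0 S=0 W=1
Step 10 [NS]: N:empty,E:wait,S:empty,W:wait | queues: N=0 E=0 S=0 W=1
Step 11 [NS]: N:empty,E:wait,S:empty,W:wait | queues: N=0 E=0 S=0 W=1
Step 12 [NS]: N:empty,E:wait,S:empty,W:wait | queues: N=0 E=0 S=0 W=1
Step 13 [EW]: N:wait,E:empty,S:wait,W:car8-GO | queues: N=0 E=0 S=0 W=0
Car 2 crosses at step 5

5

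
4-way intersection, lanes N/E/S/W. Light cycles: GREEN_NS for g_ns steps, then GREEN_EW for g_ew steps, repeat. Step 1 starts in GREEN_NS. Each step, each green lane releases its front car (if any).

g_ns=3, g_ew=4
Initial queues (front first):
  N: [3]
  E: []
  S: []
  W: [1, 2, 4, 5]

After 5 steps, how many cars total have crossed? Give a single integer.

Step 1 [NS]: N:car3-GO,E:wait,S:empty,W:wait | queues: N=0 E=0 S=0 W=4
Step 2 [NS]: N:empty,E:wait,S:empty,W:wait | queues: N=0 E=0 S=0 W=4
Step 3 [NS]: N:empty,E:wait,S:empty,W:wait | queues: N=0 E=0 S=0 W=4
Step 4 [EW]: N:wait,E:empty,S:wait,W:car1-GO | queues: N=0 E=0 S=0 W=3
Step 5 [EW]: N:wait,E:empty,S:wait,W:car2-GO | queues: N=0 E=0 S=0 W=2
Cars crossed by step 5: 3

Answer: 3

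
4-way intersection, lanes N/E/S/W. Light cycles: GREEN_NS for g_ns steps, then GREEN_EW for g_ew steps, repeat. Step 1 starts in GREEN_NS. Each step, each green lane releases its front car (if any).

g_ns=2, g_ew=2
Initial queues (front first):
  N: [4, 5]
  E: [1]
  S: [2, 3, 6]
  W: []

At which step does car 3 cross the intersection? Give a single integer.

Step 1 [NS]: N:car4-GO,E:wait,S:car2-GO,W:wait | queues: N=1 E=1 S=2 W=0
Step 2 [NS]: N:car5-GO,E:wait,S:car3-GO,W:wait | queues: N=0 E=1 S=1 W=0
Step 3 [EW]: N:wait,E:car1-GO,S:wait,W:empty | queues: N=0 E=0 S=1 W=0
Step 4 [EW]: N:wait,E:empty,S:wait,W:empty | queues: N=0 E=0 S=1 W=0
Step 5 [NS]: N:empty,E:wait,S:car6-GO,W:wait | queues: N=0 E=0 S=0 W=0
Car 3 crosses at step 2

2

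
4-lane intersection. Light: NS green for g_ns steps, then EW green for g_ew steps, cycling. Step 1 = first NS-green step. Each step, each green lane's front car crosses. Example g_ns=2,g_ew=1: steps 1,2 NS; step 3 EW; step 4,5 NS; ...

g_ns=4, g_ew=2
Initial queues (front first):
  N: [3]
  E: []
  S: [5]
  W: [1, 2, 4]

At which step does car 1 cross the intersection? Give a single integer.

Step 1 [NS]: N:car3-GO,E:wait,S:car5-GO,W:wait | queues: N=0 E=0 S=0 W=3
Step 2 [NS]: N:empty,E:wait,S:empty,W:wait | queues: N=0 E=0 S=0 W=3
Step 3 [NS]: N:empty,E:wait,S:empty,W:wait | queues: N=0 E=0 S=0 W=3
Step 4 [NS]: N:empty,E:wait,S:empty,W:wait | queues: N=0 E=0 S=0 W=3
Step 5 [EW]: N:wait,E:empty,S:wait,W:car1-GO | queues: N=0 E=0 S=0 W=2
Step 6 [EW]: N:wait,E:empty,S:wait,W:car2-GO | queues: N=0 E=0 S=0 W=1
Step 7 [NS]: N:empty,E:wait,S:empty,W:wait | queues: N=0 E=0 S=0 W=1
Step 8 [NS]: N:empty,E:wait,S:empty,W:wait | queues: N=0 E=0 S=0 W=1
Step 9 [NS]: N:empty,E:wait,S:empty,W:wait | queues: N=0 E=0 S=0 W=1
Step 10 [NS]: N:empty,E:wait,S:empty,W:wait | queues: N=0 E=0 S=0 W=1
Step 11 [EW]: N:wait,E:empty,S:wait,W:car4-GO | queues: N=0 E=0 S=0 W=0
Car 1 crosses at step 5

5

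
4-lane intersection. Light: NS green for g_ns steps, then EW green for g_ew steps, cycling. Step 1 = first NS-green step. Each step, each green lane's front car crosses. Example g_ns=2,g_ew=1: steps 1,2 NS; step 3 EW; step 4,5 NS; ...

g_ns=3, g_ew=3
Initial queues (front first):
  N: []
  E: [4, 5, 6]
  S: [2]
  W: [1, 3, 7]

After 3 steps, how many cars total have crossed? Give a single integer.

Step 1 [NS]: N:empty,E:wait,S:car2-GO,W:wait | queues: N=0 E=3 S=0 W=3
Step 2 [NS]: N:empty,E:wait,S:empty,W:wait | queues: N=0 E=3 S=0 W=3
Step 3 [NS]: N:empty,E:wait,S:empty,W:wait | queues: N=0 E=3 S=0 W=3
Cars crossed by step 3: 1

Answer: 1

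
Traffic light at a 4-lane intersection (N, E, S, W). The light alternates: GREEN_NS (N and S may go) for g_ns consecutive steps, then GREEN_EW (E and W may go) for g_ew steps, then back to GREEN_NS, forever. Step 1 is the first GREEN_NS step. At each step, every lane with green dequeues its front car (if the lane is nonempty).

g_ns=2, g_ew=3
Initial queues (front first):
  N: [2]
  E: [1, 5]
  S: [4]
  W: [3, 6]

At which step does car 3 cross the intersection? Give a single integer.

Step 1 [NS]: N:car2-GO,E:wait,S:car4-GO,W:wait | queues: N=0 E=2 S=0 W=2
Step 2 [NS]: N:empty,E:wait,S:empty,W:wait | queues: N=0 E=2 S=0 W=2
Step 3 [EW]: N:wait,E:car1-GO,S:wait,W:car3-GO | queues: N=0 E=1 S=0 W=1
Step 4 [EW]: N:wait,E:car5-GO,S:wait,W:car6-GO | queues: N=0 E=0 S=0 W=0
Car 3 crosses at step 3

3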